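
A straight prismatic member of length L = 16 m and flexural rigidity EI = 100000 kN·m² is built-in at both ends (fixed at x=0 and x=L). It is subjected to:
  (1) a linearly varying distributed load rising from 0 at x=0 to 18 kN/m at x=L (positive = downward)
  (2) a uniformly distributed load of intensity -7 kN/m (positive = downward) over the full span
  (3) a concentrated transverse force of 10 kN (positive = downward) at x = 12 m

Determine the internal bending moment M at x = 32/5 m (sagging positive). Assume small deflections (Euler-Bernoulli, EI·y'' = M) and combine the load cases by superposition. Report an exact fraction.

M(32/5) = 7891/750 kN·m

Load 1 — triangular load w₀=18 kN/m (0→w₀ over full span):
  M_1 = 3w₀Lx/20 - w₀L²/30 - w₀x³/(6L) = 3·18·16·(32/5)/20 - 18·16²/30 - 18·(32/5)³/(6·16) = 9216/125 kN·m
Load 2 — uniform load w=-7 kN/m over full span:
  M_2 = wLx/2 - wL²/12 - wx²/2 = (-7)·16·(32/5)/2 - (-7)·16²/12 - (-7)·(32/5)²/2 = -4928/75 kN·m
Load 3 — point force P=10 kN at a=12 m (b=L-a=4):
  M_3 = Pb²(3a+b)x/L³ - Pab²/L²  [x≤a] = 10·4²·(3·12+4)·(32/5)/16³ - 10·12·4²/16² = 5/2 kN·m
Superposition: M = Σ M_i = 7891/750 kN·m ≈ 10.521333 kN·m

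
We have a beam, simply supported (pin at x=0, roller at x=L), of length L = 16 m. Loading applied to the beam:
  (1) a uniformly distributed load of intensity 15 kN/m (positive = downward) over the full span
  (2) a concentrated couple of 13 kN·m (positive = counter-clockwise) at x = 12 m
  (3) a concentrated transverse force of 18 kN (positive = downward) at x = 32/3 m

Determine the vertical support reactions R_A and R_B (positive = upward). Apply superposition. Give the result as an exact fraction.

R_A = 2029/16 kN, R_B = 2099/16 kN

Load 1 — uniform load w=15 kN/m over full span:
  R_A = wL/2 = 15·16/2 = 120 kN
  R_B = wL/2 = 15·16/2 = 120 kN
Load 2 — applied couple M₀=13 kN·m at a=12 m (b=L-a=4):
  R_A = M₀/L = 13/16 kN
  R_B = -M₀/L = -13/16 kN
Load 3 — point force P=18 kN at a=32/3 m (b=L-a=16/3):
  R_A = Pb/L = 18·(16/3)/16 = 6 kN
  R_B = Pa/L = 18·(32/3)/16 = 12 kN
Superposition: R_A = 2029/16 kN, R_B = 2099/16 kN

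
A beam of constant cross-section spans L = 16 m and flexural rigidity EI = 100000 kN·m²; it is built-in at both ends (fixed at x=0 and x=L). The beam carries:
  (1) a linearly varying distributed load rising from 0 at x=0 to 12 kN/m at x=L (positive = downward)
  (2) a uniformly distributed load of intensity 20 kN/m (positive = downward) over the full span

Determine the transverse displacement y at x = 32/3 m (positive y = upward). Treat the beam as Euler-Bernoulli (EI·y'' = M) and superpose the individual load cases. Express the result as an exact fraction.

y(32/3) = -45056/1265625 m

Load 1 — triangular load w₀=12 kN/m (0→w₀ over full span):
  y_1 = -w₀x²(L-x)²(x+2L)/(120LEI) = -12·(32/3)²·(16-(32/3))²·((32/3)+2·16)/(120·16·100000) = -32768/3796875 m
Load 2 — uniform load w=20 kN/m over full span:
  y_2 = -wx²(L-x)²/(24EI) = -20·(32/3)²·(16-(32/3))²/(24·100000) = -4096/151875 m
Superposition: y = Σ y_i = -45056/1265625 m ≈ -0.035600 m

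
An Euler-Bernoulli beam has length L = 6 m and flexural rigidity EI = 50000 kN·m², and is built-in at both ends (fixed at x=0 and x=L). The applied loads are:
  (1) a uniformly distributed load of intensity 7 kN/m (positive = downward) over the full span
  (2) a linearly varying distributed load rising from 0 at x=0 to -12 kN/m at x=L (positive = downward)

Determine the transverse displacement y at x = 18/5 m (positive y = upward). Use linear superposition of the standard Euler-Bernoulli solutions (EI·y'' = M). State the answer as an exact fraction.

y(18/5) = -4617/97656250 m

Load 1 — uniform load w=7 kN/m over full span:
  y_1 = -wx²(L-x)²/(24EI) = -7·(18/5)²·(6-(18/5))²/(24·50000) = -1701/3906250 m
Load 2 — triangular load w₀=-12 kN/m (0→w₀ over full span):
  y_2 = -w₀x²(L-x)²(x+2L)/(120LEI) = -(-12)·(18/5)²·(6-(18/5))²·((18/5)+2·6)/(120·6·50000) = 18954/48828125 m
Superposition: y = Σ y_i = -4617/97656250 m ≈ -0.000047 m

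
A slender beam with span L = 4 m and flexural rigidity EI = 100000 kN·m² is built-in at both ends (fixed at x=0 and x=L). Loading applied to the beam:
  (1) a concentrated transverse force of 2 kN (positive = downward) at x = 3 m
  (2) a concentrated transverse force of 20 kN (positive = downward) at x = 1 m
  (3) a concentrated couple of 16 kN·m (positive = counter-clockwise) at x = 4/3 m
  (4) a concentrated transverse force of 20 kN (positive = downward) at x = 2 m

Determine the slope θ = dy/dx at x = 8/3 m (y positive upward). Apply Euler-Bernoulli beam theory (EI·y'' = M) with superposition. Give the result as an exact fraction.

θ(8/3) = 119/2700000 rad

Load 1 — point force P=2 kN at a=3 m (b=L-a=1):
  θ_1 = -Pb²x(2aL-(3a+b)x)/(2L³EI)  [x≤a] = -2·1²·(8/3)·(2·3·4-(3·3+1)·(8/3))/(2·4³·100000) = 1/900000 rad
Load 2 — point force P=20 kN at a=1 m (b=L-a=3):
  θ_2 = Pa²(L-x)(2bL-(3b+a)(L-x))/(2L³EI)  [x>a] = 20·1²·(4-(8/3))·(2·3·4-(3·3+1)·(4-(8/3)))/(2·4³·100000) = 1/45000 rad
Load 3 — applied couple M₀=16 kN·m at a=4/3 m (b=L-a=8/3):
  θ_3 = (R_Ax²/2 - M_Ax - M₀(x-a))/EI  [x>a] with R_A=16/3, M_A=0 = ((16/3)·(8/3)²/2 - 0·(8/3) - 16·((8/3)-(4/3)))/100000 = -2/84375 rad
Load 4 — point force P=20 kN at a=2 m (b=L-a=2):
  θ_4 = Pa²(L-x)(2bL-(3b+a)(L-x))/(2L³EI)  [x>a] = 20·2²·(4-(8/3))·(2·2·4-(3·2+2)·(4-(8/3)))/(2·4³·100000) = 1/22500 rad
Superposition: θ = Σ θ_i = 119/2700000 rad ≈ 0.000044 rad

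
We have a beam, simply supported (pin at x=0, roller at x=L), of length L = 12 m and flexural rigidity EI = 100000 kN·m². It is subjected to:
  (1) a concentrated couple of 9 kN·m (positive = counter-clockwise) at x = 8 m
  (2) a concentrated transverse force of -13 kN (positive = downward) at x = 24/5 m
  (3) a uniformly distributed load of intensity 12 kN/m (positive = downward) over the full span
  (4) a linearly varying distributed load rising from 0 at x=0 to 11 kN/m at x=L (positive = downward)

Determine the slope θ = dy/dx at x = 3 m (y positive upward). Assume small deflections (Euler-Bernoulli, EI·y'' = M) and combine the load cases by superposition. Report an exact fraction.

θ(3) = -3166443/400000000 rad

Load 1 — applied couple M₀=9 kN·m at a=8 m (b=L-a=4):
  θ_1 = (M₀x²/(2L)+C₁)/EI  [x≤a] with C₁=M₀(3b²-L²)/(6L)=-12 = (9·3²/(2·12)+(-12))/100000 = -69/800000 rad
Load 2 — point force P=-13 kN at a=24/5 m (b=L-a=36/5):
  θ_2 = -Pb(L²-b²-3x²)/(6LEI)  [x≤a] = -(-13)·(36/5)·(12²-(36/5)²-3·3²)/(6·12·100000) = 21177/25000000 rad
Load 3 — uniform load w=12 kN/m over full span:
  θ_3 = -w(L³-6Lx²+4x³)/(24EI) = -12·(12³-6·12·3²+4·3³)/(24·100000) = -297/50000 rad
Load 4 — triangular load w₀=11 kN/m (0→w₀ over full span):
  θ_4 = -w₀(7L⁴-30L²x²+15x⁴)/(360LEI) = -11·(7·12⁴-30·12²·3²+15·3⁴)/(360·12·100000) = -43791/16000000 rad
Superposition: θ = Σ θ_i = -3166443/400000000 rad ≈ -0.007916 rad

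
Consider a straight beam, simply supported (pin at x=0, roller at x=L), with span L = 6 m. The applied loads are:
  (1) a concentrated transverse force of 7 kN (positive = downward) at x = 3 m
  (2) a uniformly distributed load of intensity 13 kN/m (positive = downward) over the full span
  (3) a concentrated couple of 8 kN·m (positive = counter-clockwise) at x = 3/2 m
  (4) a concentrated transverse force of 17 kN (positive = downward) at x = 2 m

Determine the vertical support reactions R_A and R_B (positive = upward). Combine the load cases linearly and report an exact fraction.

Load 1 — point force P=7 kN at a=3 m (b=L-a=3):
  R_A = Pb/L = 7·3/6 = 7/2 kN
  R_B = Pa/L = 7·3/6 = 7/2 kN
Load 2 — uniform load w=13 kN/m over full span:
  R_A = wL/2 = 13·6/2 = 39 kN
  R_B = wL/2 = 13·6/2 = 39 kN
Load 3 — applied couple M₀=8 kN·m at a=3/2 m (b=L-a=9/2):
  R_A = M₀/L = 8/6 = 4/3 kN
  R_B = -M₀/L = -8/6 = -4/3 kN
Load 4 — point force P=17 kN at a=2 m (b=L-a=4):
  R_A = Pb/L = 17·4/6 = 34/3 kN
  R_B = Pa/L = 17·2/6 = 17/3 kN
Superposition: R_A = 331/6 kN, R_B = 281/6 kN

R_A = 331/6 kN, R_B = 281/6 kN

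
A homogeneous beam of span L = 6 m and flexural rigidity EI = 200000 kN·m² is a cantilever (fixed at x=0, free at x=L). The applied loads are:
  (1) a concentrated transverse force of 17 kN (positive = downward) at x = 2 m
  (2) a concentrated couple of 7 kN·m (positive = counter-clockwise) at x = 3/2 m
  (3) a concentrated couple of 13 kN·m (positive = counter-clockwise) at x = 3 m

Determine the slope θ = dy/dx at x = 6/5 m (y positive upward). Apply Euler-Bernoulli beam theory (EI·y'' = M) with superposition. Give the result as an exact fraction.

θ(6/5) = -57/2500000 rad

Load 1 — point force P=17 kN at a=2 m (b=L-a=4):
  θ_1 = -Px(2a-x)/(2EI)  [x≤a] = -17·(6/5)·(2·2-(6/5))/(2·200000) = -357/2500000 rad
Load 2 — applied couple M₀=7 kN·m at a=3/2 m (b=L-a=9/2):
  θ_2 = M₀x/EI  [x≤a] = 7·(6/5)/200000 = 21/500000 rad
Load 3 — applied couple M₀=13 kN·m at a=3 m (b=L-a=3):
  θ_3 = M₀x/EI  [x≤a] = 13·(6/5)/200000 = 39/500000 rad
Superposition: θ = Σ θ_i = -57/2500000 rad ≈ -0.000023 rad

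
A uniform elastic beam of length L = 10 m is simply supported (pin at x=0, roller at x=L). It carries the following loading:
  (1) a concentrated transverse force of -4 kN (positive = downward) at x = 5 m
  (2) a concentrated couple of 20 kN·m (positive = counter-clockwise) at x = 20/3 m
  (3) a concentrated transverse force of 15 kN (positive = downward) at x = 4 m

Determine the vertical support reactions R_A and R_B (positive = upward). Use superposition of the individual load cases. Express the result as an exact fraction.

R_A = 9 kN, R_B = 2 kN

Load 1 — point force P=-4 kN at a=5 m (b=L-a=5):
  R_A = Pb/L = (-4)·5/10 = -2 kN
  R_B = Pa/L = (-4)·5/10 = -2 kN
Load 2 — applied couple M₀=20 kN·m at a=20/3 m (b=L-a=10/3):
  R_A = M₀/L = 20/10 = 2 kN
  R_B = -M₀/L = -20/10 = -2 kN
Load 3 — point force P=15 kN at a=4 m (b=L-a=6):
  R_A = Pb/L = 15·6/10 = 9 kN
  R_B = Pa/L = 15·4/10 = 6 kN
Superposition: R_A = 9 kN, R_B = 2 kN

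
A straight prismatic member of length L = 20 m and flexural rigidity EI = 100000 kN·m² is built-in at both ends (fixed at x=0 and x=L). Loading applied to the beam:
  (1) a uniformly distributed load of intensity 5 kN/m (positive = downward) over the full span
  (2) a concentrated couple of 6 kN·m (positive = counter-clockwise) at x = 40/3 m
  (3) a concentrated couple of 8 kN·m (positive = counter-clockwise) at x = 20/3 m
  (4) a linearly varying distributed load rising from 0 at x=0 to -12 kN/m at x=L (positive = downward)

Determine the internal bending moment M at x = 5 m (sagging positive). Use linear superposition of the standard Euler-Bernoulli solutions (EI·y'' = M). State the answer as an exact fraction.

M(5) = 16 kN·m

Load 1 — uniform load w=5 kN/m over full span:
  M_1 = wLx/2 - wL²/12 - wx²/2 = 5·20·5/2 - 5·20²/12 - 5·5²/2 = 125/6 kN·m
Load 2 — applied couple M₀=6 kN·m at a=40/3 m (b=L-a=20/3):
  M_2 = R_Ax - M_A  [x≤a] with R_A=2/5, M_A=2 = (2/5)·5 - 2 = 0 kN·m
Load 3 — applied couple M₀=8 kN·m at a=20/3 m (b=L-a=40/3):
  M_3 = R_Ax - M_A  [x≤a] with R_A=8/15, M_A=0 = (8/15)·5 - 0 = 8/3 kN·m
Load 4 — triangular load w₀=-12 kN/m (0→w₀ over full span):
  M_4 = 3w₀Lx/20 - w₀L²/30 - w₀x³/(6L) = 3·(-12)·20·5/20 - (-12)·20²/30 - (-12)·5³/(6·20) = -15/2 kN·m
Superposition: M = Σ M_i = 16 kN·m ≈ 16.000000 kN·m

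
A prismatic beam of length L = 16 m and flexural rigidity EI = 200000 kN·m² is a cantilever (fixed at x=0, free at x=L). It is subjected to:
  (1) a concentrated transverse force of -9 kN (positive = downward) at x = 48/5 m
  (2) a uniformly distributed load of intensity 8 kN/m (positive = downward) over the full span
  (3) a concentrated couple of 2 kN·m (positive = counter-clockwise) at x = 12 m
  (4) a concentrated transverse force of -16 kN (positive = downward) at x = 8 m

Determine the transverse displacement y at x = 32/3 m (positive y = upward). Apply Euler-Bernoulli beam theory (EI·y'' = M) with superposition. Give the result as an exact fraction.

Load 1 — point force P=-9 kN at a=48/5 m (b=L-a=32/5):
  y_1 = -Pa²(3x-a)/(6EI)  [x>a] = -(-9)·(48/5)²·(3·(32/3)-(48/5))/(6·200000) = 6048/390625 m
Load 2 — uniform load w=8 kN/m over full span:
  y_2 = -wx²(x²-4Lx+6L²)/(24EI) = -8·(32/3)²·((32/3)²-4·16·(32/3)+6·16²)/(24·200000) = -139264/759375 m
Load 3 — applied couple M₀=2 kN·m at a=12 m (b=L-a=4):
  y_3 = M₀x²/(2EI)  [x≤a] = 2·(32/3)²/(2·200000) = 16/28125 m
Load 4 — point force P=-16 kN at a=8 m (b=L-a=8):
  y_4 = -Pa²(3x-a)/(6EI)  [x>a] = -(-16)·8²·(3·(32/3)-8)/(6·200000) = 64/3125 m
Superposition: y = Σ y_i = -13940336/94921875 m ≈ -0.146861 m

y(32/3) = -13940336/94921875 m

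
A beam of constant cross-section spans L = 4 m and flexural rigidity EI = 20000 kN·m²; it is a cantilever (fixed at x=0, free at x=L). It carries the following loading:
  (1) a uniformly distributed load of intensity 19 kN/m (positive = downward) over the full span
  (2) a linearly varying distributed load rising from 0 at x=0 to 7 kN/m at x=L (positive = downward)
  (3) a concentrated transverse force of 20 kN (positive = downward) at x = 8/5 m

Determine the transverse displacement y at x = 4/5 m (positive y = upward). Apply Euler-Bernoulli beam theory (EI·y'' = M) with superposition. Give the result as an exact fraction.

y(4/5) = -90482/29296875 m

Load 1 — uniform load w=19 kN/m over full span:
  y_1 = -wx²(x²-4Lx+6L²)/(24EI) = -19·(4/5)²·((4/5)²-4·4·(4/5)+6·4²)/(24·20000) = -2489/1171875 m
Load 2 — triangular load w₀=7 kN/m (0→w₀ over full span):
  y_2 = (w₀Lx³/12-w₀L²x²/6-w₀x⁵/(120L))/EI = (7·4·(4/5)³/12-7·4²·(4/5)²/6-7·(4/5)⁵/(120·4))/20000 = -15757/29296875 m
Load 3 — point force P=20 kN at a=8/5 m (b=L-a=12/5):
  y_3 = -Px²(3a-x)/(6EI)  [x≤a] = -20·(4/5)²·(3·(8/5)-(4/5))/(6·20000) = -4/9375 m
Superposition: y = Σ y_i = -90482/29296875 m ≈ -0.003088 m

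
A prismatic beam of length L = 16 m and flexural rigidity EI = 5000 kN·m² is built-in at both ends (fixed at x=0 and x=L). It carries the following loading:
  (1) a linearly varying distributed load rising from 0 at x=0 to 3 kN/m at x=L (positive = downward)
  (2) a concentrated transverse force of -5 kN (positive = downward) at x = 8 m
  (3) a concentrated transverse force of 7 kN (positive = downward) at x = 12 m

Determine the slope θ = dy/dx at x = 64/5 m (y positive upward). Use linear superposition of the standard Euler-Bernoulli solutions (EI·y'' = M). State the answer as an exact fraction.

θ(64/5) = 4171/390625 rad

Load 1 — triangular load w₀=3 kN/m (0→w₀ over full span):
  θ_1 = -w₀(2x(L-x)(L-2x)(x+2L)+x²(L-x)²)/(120LEI) = -3·(2·(64/5)·(16-(64/5))·(16-2·(64/5))·((64/5)+2·16)+(64/5)²·(16-(64/5))²)/(120·16·5000) = 4096/390625 rad
Load 2 — point force P=-5 kN at a=8 m (b=L-a=8):
  θ_2 = Pa²(L-x)(2bL-(3b+a)(L-x))/(2L³EI)  [x>a] = (-5)·8²·(16-(64/5))·(2·8·16-(3·8+8)·(16-(64/5)))/(2·16³·5000) = -12/3125 rad
Load 3 — point force P=7 kN at a=12 m (b=L-a=4):
  θ_3 = Pa²(L-x)(2bL-(3b+a)(L-x))/(2L³EI)  [x>a] = 7·12²·(16-(64/5))·(2·4·16-(3·4+12)·(16-(64/5)))/(2·16³·5000) = 63/15625 rad
Superposition: θ = Σ θ_i = 4171/390625 rad ≈ 0.010678 rad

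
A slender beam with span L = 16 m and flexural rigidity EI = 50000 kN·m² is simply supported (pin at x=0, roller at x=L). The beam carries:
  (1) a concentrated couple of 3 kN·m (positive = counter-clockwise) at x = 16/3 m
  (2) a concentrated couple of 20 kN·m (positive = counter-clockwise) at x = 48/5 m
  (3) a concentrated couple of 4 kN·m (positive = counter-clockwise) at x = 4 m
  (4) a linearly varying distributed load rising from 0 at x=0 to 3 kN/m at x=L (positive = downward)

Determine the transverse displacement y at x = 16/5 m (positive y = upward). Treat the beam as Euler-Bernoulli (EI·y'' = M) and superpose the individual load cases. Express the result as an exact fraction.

Load 1 — applied couple M₀=3 kN·m at a=16/3 m (b=L-a=32/3):
  y_1 = (M₀x³/(6L)+C₁x)/EI  [x≤a] with C₁=M₀(3b²-L²)/(6L)=8/3 = (3·(16/5)³/(6·16)+(8/3)·(16/5))/50000 = 224/1171875 m
Load 2 — applied couple M₀=20 kN·m at a=48/5 m (b=L-a=32/5):
  y_2 = (M₀x³/(6L)+C₁x)/EI  [x≤a] with C₁=M₀(3b²-L²)/(6L)=-416/15 = (20·(16/5)³/(6·16)+(-416/15)·(16/5))/50000 = -128/78125 m
Load 3 — applied couple M₀=4 kN·m at a=4 m (b=L-a=12):
  y_3 = (M₀x³/(6L)+C₁x)/EI  [x≤a] with C₁=M₀(3b²-L²)/(6L)=22/3 = (4·(16/5)³/(6·16)+(22/3)·(16/5))/50000 = 194/390625 m
Load 4 — triangular load w₀=3 kN/m (0→w₀ over full span):
  y_4 = -w₀x(7L⁴-10L²x²+3x⁴)/(360LEI) = -3·(16/5)·(7·16⁴-10·16²·(16/5)²+3·(16/5)⁴)/(360·16·50000) = -704512/48828125 m
Superposition: y = Σ y_i = -2252786/146484375 m ≈ -0.015379 m

y(16/5) = -2252786/146484375 m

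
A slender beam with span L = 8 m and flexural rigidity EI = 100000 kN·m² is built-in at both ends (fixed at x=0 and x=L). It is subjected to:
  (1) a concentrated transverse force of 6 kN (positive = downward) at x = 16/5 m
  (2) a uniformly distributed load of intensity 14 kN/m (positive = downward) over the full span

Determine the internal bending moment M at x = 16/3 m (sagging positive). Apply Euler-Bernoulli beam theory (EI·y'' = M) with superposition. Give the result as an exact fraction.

Load 1 — point force P=6 kN at a=16/5 m (b=L-a=24/5):
  M_1 = Pa²(a+3b)(L-x)/L³ - Pa²b/L²  [x>a] = 6·(16/5)²·((16/5)+3·(24/5))·(8-(16/3))/8³ - 6·(16/5)²·(24/5)/8² = 128/125 kN·m
Load 2 — uniform load w=14 kN/m over full span:
  M_2 = wLx/2 - wL²/12 - wx²/2 = 14·8·(16/3)/2 - 14·8²/12 - 14·(16/3)²/2 = 224/9 kN·m
Superposition: M = Σ M_i = 29152/1125 kN·m ≈ 25.912889 kN·m

M(16/3) = 29152/1125 kN·m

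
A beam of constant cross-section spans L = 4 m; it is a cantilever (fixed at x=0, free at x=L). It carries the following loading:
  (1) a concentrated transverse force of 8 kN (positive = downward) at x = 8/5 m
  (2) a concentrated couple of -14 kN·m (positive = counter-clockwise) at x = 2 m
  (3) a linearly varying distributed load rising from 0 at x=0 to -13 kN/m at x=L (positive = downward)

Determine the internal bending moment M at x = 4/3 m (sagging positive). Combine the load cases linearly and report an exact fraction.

Load 1 — point force P=8 kN at a=8/5 m (b=L-a=12/5):
  M_1 = -P(a-x)  [x≤a] = -8·((8/5)-(4/3)) = -32/15 kN·m
Load 2 — applied couple M₀=-14 kN·m at a=2 m (b=L-a=2):
  M_2 = M₀  [x≤a] = (-14) = -14 kN·m
Load 3 — triangular load w₀=-13 kN/m (0→w₀ over full span):
  M_3 = w₀Lx/2 - w₀L²/3 - w₀x³/(6L) = (-13)·4·(4/3)/2 - (-13)·4²/3 - (-13)·(4/3)³/(6·4) = 2912/81 kN·m
Superposition: M = Σ M_i = 8026/405 kN·m ≈ 19.817284 kN·m

M(4/3) = 8026/405 kN·m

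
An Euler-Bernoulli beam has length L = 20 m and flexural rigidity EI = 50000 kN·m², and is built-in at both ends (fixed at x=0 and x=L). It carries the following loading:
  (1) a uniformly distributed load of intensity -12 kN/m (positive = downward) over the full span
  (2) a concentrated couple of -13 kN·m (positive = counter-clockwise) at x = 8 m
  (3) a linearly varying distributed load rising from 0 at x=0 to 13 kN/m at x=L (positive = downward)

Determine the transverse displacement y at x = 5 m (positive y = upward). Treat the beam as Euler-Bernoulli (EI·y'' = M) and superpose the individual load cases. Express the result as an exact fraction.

y(5) = 369/12800 m

Load 1 — uniform load w=-12 kN/m over full span:
  y_1 = -wx²(L-x)²/(24EI) = -(-12)·5²·(20-5)²/(24·50000) = 9/160 m
Load 2 — applied couple M₀=-13 kN·m at a=8 m (b=L-a=12):
  y_2 = (R_Ax³/6 - M_Ax²/2)/EI  [x≤a] with R_A=-117/125, M_A=-39/25 = ((-117/125)·5³/6 - (-39/25)·5²/2)/50000 = 0 m
Load 3 — triangular load w₀=13 kN/m (0→w₀ over full span):
  y_3 = -w₀x²(L-x)²(x+2L)/(120LEI) = -13·5²·(20-5)²·(5+2·20)/(120·20·50000) = -351/12800 m
Superposition: y = Σ y_i = 369/12800 m ≈ 0.028828 m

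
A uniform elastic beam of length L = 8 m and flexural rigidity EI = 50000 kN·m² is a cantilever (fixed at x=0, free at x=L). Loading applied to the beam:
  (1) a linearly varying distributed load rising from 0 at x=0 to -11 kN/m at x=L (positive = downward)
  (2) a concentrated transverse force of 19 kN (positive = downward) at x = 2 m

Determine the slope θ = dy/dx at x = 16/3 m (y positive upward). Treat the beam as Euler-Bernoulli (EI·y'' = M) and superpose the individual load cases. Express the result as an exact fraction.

θ(16/3) = 77047/6075000 rad

Load 1 — triangular load w₀=-11 kN/m (0→w₀ over full span):
  θ_1 = (w₀Lx²/4-w₀L²x/3-w₀x⁴/(24L))/EI = ((-11)·8·(16/3)²/4-(-11)·8²·(16/3)/3-(-11)·(16/3)⁴/(24·8))/50000 = 10208/759375 rad
Load 2 — point force P=19 kN at a=2 m (b=L-a=6):
  θ_2 = -Pa²/(2EI)  [x>a] = -19·2²/(2·50000) = -19/25000 rad
Superposition: θ = Σ θ_i = 77047/6075000 rad ≈ 0.012683 rad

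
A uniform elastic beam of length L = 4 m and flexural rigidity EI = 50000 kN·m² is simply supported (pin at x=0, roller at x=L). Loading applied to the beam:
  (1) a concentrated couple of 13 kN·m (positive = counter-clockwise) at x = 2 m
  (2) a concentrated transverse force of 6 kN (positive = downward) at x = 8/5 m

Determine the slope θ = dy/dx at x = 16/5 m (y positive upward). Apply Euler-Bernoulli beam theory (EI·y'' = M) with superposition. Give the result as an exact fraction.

Load 1 — applied couple M₀=13 kN·m at a=2 m (b=L-a=2):
  θ_1 = (M₀x²/(2L)-M₀(x-a)+C₁)/EI  [x>a] with C₁=M₀(3b²-L²)/(6L)=-13/6 = (13·(16/5)²/(2·4)-13·((16/5)-2)+(-13/6))/50000 = -169/7500000 rad
Load 2 — point force P=6 kN at a=8/5 m (b=L-a=12/5):
  θ_2 = -Pa(2L²-6Lx+3x²+a²)/(6LEI)  [x>a] = -6·(8/5)·(2·4²-6·4·(16/5)+3·(16/5)²+(8/5)²)/(6·4·50000) = 36/390625 rad
Superposition: θ = Σ θ_i = 2611/37500000 rad ≈ 0.000070 rad

θ(16/5) = 2611/37500000 rad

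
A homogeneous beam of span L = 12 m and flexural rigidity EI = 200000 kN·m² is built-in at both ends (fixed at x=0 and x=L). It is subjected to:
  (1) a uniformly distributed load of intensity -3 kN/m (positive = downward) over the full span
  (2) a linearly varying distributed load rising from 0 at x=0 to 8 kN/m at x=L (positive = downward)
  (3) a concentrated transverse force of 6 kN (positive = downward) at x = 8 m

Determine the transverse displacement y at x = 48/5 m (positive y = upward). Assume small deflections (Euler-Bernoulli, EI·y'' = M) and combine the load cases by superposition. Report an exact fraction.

Load 1 — uniform load w=-3 kN/m over full span:
  y_1 = -wx²(L-x)²/(24EI) = -(-3)·(48/5)²·(12-(48/5))²/(24·200000) = 648/1953125 m
Load 2 — triangular load w₀=8 kN/m (0→w₀ over full span):
  y_2 = -w₀x²(L-x)²(x+2L)/(120LEI) = -8·(48/5)²·(12-(48/5))²·((48/5)+2·12)/(120·12·200000) = -24192/48828125 m
Load 3 — point force P=6 kN at a=8 m (b=L-a=4):
  y_3 = -Pa²(L-x)²(3bL-(3b+a)(L-x))/(6L³EI)  [x>a] = -6·8²·(12-(48/5))²·(3·4·12-(3·4+8)·(12-(48/5)))/(6·12³·200000) = -8/78125 m
Superposition: y = Σ y_i = -12992/48828125 m ≈ -0.000266 m

y(48/5) = -12992/48828125 m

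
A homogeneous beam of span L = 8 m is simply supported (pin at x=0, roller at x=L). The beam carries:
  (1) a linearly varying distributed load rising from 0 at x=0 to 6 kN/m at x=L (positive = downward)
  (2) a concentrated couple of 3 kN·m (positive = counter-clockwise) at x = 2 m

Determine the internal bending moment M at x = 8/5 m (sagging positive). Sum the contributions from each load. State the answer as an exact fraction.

Load 1 — triangular load w₀=6 kN/m (0→w₀ over full span):
  M_1 = w₀Lx/6 - w₀x³/(6L) = 6·8·(8/5)/6 - 6·(8/5)³/(6·8) = 1536/125 kN·m
Load 2 — applied couple M₀=3 kN·m at a=2 m (b=L-a=6):
  M_2 = M₀x/L  [x≤a] = 3·(8/5)/8 = 3/5 kN·m
Superposition: M = Σ M_i = 1611/125 kN·m ≈ 12.888000 kN·m

M(8/5) = 1611/125 kN·m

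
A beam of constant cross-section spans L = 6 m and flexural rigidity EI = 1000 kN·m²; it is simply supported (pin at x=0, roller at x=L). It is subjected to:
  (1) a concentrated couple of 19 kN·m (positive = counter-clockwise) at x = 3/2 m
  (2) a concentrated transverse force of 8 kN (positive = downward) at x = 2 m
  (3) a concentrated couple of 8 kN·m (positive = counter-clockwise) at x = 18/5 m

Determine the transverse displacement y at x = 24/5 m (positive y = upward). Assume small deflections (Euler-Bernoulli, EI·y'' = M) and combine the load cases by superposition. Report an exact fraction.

y(24/5) = 487/3000000 m

Load 1 — applied couple M₀=19 kN·m at a=3/2 m (b=L-a=9/2):
  y_1 = (M₀x³/(6L)-M₀(x-a)²/2+C₁x)/EI  [x>a] with C₁=M₀(3b²-L²)/(6L)=209/16 = (19·(24/5)³/(6·6)-19·((24/5)-(3/2))²/2+(209/16)·(24/5))/1000 = 17613/1000000 m
Load 2 — point force P=8 kN at a=2 m (b=L-a=4):
  y_2 = -Pa(L-x)(2Lx-a²-x²)/(6LEI)  [x>a] = -8·2·(6-(24/5))·(2·6·(24/5)-2²-(24/5)²)/(6·6·1000) = -764/46875 m
Load 3 — applied couple M₀=8 kN·m at a=18/5 m (b=L-a=12/5):
  y_3 = (M₀x³/(6L)-M₀(x-a)²/2+C₁x)/EI  [x>a] with C₁=M₀(3b²-L²)/(6L)=-104/25 = (8·(24/5)³/(6·6)-8·((24/5)-(18/5))²/2+(-104/25)·(24/5))/1000 = -18/15625 m
Superposition: y = Σ y_i = 487/3000000 m ≈ 0.000162 m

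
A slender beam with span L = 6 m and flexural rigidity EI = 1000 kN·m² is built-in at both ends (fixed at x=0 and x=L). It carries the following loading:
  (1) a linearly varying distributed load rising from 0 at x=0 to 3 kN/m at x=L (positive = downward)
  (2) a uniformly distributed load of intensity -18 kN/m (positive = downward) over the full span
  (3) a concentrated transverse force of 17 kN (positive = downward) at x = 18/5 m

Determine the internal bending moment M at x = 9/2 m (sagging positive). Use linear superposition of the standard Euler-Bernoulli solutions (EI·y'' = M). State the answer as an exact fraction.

M(9/2) = -15831/4000 kN·m

Load 1 — triangular load w₀=3 kN/m (0→w₀ over full span):
  M_1 = 3w₀Lx/20 - w₀L²/30 - w₀x³/(6L) = 3·3·6·(9/2)/20 - 3·6²/30 - 3·(9/2)³/(6·6) = 153/160 kN·m
Load 2 — uniform load w=-18 kN/m over full span:
  M_2 = wLx/2 - wL²/12 - wx²/2 = (-18)·6·(9/2)/2 - (-18)·6²/12 - (-18)·(9/2)²/2 = -27/4 kN·m
Load 3 — point force P=17 kN at a=18/5 m (b=L-a=12/5):
  M_3 = Pa²(a+3b)(L-x)/L³ - Pa²b/L²  [x>a] = 17·(18/5)²·((18/5)+3·(12/5))·(6-(9/2))/6³ - 17·(18/5)²·(12/5)/6² = 459/250 kN·m
Superposition: M = Σ M_i = -15831/4000 kN·m ≈ -3.957750 kN·m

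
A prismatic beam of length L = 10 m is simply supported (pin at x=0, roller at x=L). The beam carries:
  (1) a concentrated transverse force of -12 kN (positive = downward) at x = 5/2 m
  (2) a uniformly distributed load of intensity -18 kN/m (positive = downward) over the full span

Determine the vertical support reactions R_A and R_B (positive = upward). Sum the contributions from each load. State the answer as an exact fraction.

R_A = -99 kN, R_B = -93 kN

Load 1 — point force P=-12 kN at a=5/2 m (b=L-a=15/2):
  R_A = Pb/L = (-12)·(15/2)/10 = -9 kN
  R_B = Pa/L = (-12)·(5/2)/10 = -3 kN
Load 2 — uniform load w=-18 kN/m over full span:
  R_A = wL/2 = (-18)·10/2 = -90 kN
  R_B = wL/2 = (-18)·10/2 = -90 kN
Superposition: R_A = -99 kN, R_B = -93 kN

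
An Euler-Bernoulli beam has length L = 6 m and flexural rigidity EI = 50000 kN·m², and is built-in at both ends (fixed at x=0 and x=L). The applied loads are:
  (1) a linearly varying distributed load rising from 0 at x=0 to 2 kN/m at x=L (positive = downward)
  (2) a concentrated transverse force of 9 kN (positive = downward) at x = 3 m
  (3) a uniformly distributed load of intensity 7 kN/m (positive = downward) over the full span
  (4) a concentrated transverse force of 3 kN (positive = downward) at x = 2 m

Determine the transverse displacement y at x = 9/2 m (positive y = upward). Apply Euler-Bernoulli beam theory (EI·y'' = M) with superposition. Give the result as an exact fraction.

y(9/2) = -27523/64000000 m

Load 1 — triangular load w₀=2 kN/m (0→w₀ over full span):
  y_1 = -w₀x²(L-x)²(x+2L)/(120LEI) = -2·(9/2)²·(6-(9/2))²·((9/2)+2·6)/(120·6·50000) = -2673/64000000 m
Load 2 — point force P=9 kN at a=3 m (b=L-a=3):
  y_2 = -Pa²(L-x)²(3bL-(3b+a)(L-x))/(6L³EI)  [x>a] = -9·3²·(6-(9/2))²·(3·3·6-(3·3+3)·(6-(9/2)))/(6·6³·50000) = -81/800000 m
Load 3 — uniform load w=7 kN/m over full span:
  y_3 = -wx²(L-x)²/(24EI) = -7·(9/2)²·(6-(9/2))²/(24·50000) = -1701/6400000 m
Load 4 — point force P=3 kN at a=2 m (b=L-a=4):
  y_4 = -Pa²(L-x)²(3bL-(3b+a)(L-x))/(6L³EI)  [x>a] = -3·2²·(6-(9/2))²·(3·4·6-(3·4+2)·(6-(9/2)))/(6·6³·50000) = -17/800000 m
Superposition: y = Σ y_i = -27523/64000000 m ≈ -0.000430 m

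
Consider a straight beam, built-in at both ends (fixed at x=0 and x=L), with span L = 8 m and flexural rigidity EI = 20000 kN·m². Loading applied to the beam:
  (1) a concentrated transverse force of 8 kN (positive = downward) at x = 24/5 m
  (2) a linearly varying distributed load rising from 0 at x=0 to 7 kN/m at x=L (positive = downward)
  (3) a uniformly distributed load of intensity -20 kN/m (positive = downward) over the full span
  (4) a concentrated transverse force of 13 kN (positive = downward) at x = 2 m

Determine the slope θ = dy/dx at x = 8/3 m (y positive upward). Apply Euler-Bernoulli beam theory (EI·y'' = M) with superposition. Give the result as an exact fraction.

Load 1 — point force P=8 kN at a=24/5 m (b=L-a=16/5):
  θ_1 = -Pb²x(2aL-(3a+b)x)/(2L³EI)  [x≤a] = -8·(16/5)²·(8/3)·(2·(24/5)·8-(3·(24/5)+(16/5))·(8/3))/(2·8³·20000) = -224/703125 rad
Load 2 — triangular load w₀=7 kN/m (0→w₀ over full span):
  θ_2 = -w₀(2x(L-x)(L-2x)(x+2L)+x²(L-x)²)/(120LEI) = -7·(2·(8/3)·(8-(8/3))·(8-2·(8/3))·((8/3)+2·8)+(8/3)²·(8-(8/3))²)/(120·8·20000) = -448/759375 rad
Load 3 — uniform load w=-20 kN/m over full span:
  θ_3 = -wx(L-x)(L-2x)/(12EI) = -(-20)·(8/3)·(8-(8/3))·(8-2·(8/3))/(12·20000) = 32/10125 rad
Load 4 — point force P=13 kN at a=2 m (b=L-a=6):
  θ_4 = Pa²(L-x)(2bL-(3b+a)(L-x))/(2L³EI)  [x>a] = 13·2²·(8-(8/3))·(2·6·8-(3·6+2)·(8-(8/3)))/(2·8³·20000) = -13/90000 rad
Superposition: θ = Σ θ_i = 640157/303750000 rad ≈ 0.002108 rad

θ(8/3) = 640157/303750000 rad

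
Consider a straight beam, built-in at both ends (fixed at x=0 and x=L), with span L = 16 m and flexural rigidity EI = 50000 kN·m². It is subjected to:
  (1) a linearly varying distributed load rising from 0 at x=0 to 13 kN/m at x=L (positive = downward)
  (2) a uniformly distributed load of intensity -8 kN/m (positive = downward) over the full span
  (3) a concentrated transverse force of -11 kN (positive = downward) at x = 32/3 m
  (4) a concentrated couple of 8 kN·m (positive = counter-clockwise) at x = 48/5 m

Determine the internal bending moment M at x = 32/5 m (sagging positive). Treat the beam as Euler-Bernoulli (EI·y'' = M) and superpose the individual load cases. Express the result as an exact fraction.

M(32/5) = -84416/3375 kN·m

Load 1 — triangular load w₀=13 kN/m (0→w₀ over full span):
  M_1 = 3w₀Lx/20 - w₀L²/30 - w₀x³/(6L) = 3·13·16·(32/5)/20 - 13·16²/30 - 13·(32/5)³/(6·16) = 6656/125 kN·m
Load 2 — uniform load w=-8 kN/m over full span:
  M_2 = wLx/2 - wL²/12 - wx²/2 = (-8)·16·(32/5)/2 - (-8)·16²/12 - (-8)·(32/5)²/2 = -5632/75 kN·m
Load 3 — point force P=-11 kN at a=32/3 m (b=L-a=16/3):
  M_3 = Pb²(3a+b)x/L³ - Pab²/L²  [x≤a] = (-11)·(16/3)²·(3·(32/3)+(16/3))·(32/5)/16³ - (-11)·(32/3)·(16/3)²/16² = -704/135 kN·m
Load 4 — applied couple M₀=8 kN·m at a=48/5 m (b=L-a=32/5):
  M_4 = R_Ax - M_A  [x≤a] with R_A=18/25, M_A=64/25 = (18/25)·(32/5) - (64/25) = 256/125 kN·m
Superposition: M = Σ M_i = -84416/3375 kN·m ≈ -25.012148 kN·m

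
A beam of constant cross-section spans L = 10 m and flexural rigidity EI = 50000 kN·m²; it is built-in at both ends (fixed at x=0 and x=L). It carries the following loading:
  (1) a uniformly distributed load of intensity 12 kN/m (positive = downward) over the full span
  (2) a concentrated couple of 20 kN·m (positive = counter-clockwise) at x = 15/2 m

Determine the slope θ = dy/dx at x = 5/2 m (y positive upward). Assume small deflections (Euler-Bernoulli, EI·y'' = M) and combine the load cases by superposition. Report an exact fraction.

Load 1 — uniform load w=12 kN/m over full span:
  θ_1 = -wx(L-x)(L-2x)/(12EI) = -12·(5/2)·(10-(5/2))·(10-2·(5/2))/(12·50000) = -3/1600 rad
Load 2 — applied couple M₀=20 kN·m at a=15/2 m (b=L-a=5/2):
  θ_2 = (R_Ax²/2 - M_Ax)/EI  [x≤a] with R_A=9/4, M_A=25/4 = ((9/4)·(5/2)²/2 - (25/4)·(5/2))/50000 = -11/64000 rad
Superposition: θ = Σ θ_i = -131/64000 rad ≈ -0.002047 rad

θ(5/2) = -131/64000 rad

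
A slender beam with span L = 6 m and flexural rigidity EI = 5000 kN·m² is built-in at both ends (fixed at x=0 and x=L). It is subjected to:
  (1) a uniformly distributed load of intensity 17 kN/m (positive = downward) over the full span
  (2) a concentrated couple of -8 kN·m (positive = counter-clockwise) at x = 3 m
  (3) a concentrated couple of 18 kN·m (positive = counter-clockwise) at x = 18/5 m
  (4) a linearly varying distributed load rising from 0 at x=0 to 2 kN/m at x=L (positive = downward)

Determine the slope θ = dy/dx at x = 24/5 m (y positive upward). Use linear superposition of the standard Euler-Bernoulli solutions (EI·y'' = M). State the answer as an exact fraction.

θ(24/5) = 5109/781250 rad

Load 1 — uniform load w=17 kN/m over full span:
  θ_1 = -wx(L-x)(L-2x)/(12EI) = -17·(24/5)·(6-(24/5))·(6-2·(24/5))/(12·5000) = 459/78125 rad
Load 2 — applied couple M₀=-8 kN·m at a=3 m (b=L-a=3):
  θ_2 = (R_Ax²/2 - M_Ax - M₀(x-a))/EI  [x>a] with R_A=-2, M_A=-2 = ((-2)·(24/5)²/2 - (-2)·(24/5) - (-8)·((24/5)-3))/5000 = 3/15625 rad
Load 3 — applied couple M₀=18 kN·m at a=18/5 m (b=L-a=12/5):
  θ_3 = (R_Ax²/2 - M_Ax - M₀(x-a))/EI  [x>a] with R_A=108/25, M_A=144/25 = ((108/25)·(24/5)²/2 - (144/25)·(24/5) - 18·((24/5)-(18/5)))/5000 = 81/781250 rad
Load 4 — triangular load w₀=2 kN/m (0→w₀ over full span):
  θ_4 = -w₀(2x(L-x)(L-2x)(x+2L)+x²(L-x)²)/(120LEI) = -2·(2·(24/5)·(6-(24/5))·(6-2·(24/5))·((24/5)+2·6)+(24/5)²·(6-(24/5))²)/(120·6·5000) = 144/390625 rad
Superposition: θ = Σ θ_i = 5109/781250 rad ≈ 0.006540 rad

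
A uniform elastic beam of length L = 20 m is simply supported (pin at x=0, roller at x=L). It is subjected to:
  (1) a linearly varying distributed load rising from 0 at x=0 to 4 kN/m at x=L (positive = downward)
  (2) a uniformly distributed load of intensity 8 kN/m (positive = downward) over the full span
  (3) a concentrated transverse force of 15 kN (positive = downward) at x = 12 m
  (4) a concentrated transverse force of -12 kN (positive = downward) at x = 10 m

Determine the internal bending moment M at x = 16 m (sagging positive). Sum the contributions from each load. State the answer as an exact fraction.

M(16) = 1724/5 kN·m

Load 1 — triangular load w₀=4 kN/m (0→w₀ over full span):
  M_1 = w₀Lx/6 - w₀x³/(6L) = 4·20·16/6 - 4·16³/(6·20) = 384/5 kN·m
Load 2 — uniform load w=8 kN/m over full span:
  M_2 = wx(L-x)/2 = 8·16·(20-16)/2 = 256 kN·m
Load 3 — point force P=15 kN at a=12 m (b=L-a=8):
  M_3 = Pa(L-x)/L  [x>a] = 15·12·(20-16)/20 = 36 kN·m
Load 4 — point force P=-12 kN at a=10 m (b=L-a=10):
  M_4 = Pa(L-x)/L  [x>a] = (-12)·10·(20-16)/20 = -24 kN·m
Superposition: M = Σ M_i = 1724/5 kN·m ≈ 344.800000 kN·m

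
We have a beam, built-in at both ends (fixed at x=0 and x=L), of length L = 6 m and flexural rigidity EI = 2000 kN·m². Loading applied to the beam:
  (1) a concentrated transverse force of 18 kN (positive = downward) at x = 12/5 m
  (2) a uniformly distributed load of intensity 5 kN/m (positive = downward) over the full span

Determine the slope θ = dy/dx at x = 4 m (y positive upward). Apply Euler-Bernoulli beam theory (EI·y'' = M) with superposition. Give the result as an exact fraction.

θ(4) = 1381/187500 rad

Load 1 — point force P=18 kN at a=12/5 m (b=L-a=18/5):
  θ_1 = Pa²(L-x)(2bL-(3b+a)(L-x))/(2L³EI)  [x>a] = 18·(12/5)²·(6-4)·(2·(18/5)·6-(3·(18/5)+(12/5))·(6-4))/(2·6³·2000) = 63/15625 rad
Load 2 — uniform load w=5 kN/m over full span:
  θ_2 = -wx(L-x)(L-2x)/(12EI) = -5·4·(6-4)·(6-2·4)/(12·2000) = 1/300 rad
Superposition: θ = Σ θ_i = 1381/187500 rad ≈ 0.007365 rad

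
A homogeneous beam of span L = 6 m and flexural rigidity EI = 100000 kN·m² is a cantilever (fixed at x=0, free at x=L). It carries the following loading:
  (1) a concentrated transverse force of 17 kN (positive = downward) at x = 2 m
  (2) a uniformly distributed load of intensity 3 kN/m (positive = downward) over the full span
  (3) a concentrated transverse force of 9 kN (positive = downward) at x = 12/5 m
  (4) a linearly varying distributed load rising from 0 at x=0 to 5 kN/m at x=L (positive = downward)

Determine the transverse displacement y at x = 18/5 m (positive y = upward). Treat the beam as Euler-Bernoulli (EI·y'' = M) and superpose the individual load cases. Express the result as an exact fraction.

y(18/5) = -1592849/234375000 m

Load 1 — point force P=17 kN at a=2 m (b=L-a=4):
  y_1 = -Pa²(3x-a)/(6EI)  [x>a] = -17·2²·(3·(18/5)-2)/(6·100000) = -187/187500 m
Load 2 — uniform load w=3 kN/m over full span:
  y_2 = -wx²(x²-4Lx+6L²)/(24EI) = -3·(18/5)²·((18/5)²-4·6·(18/5)+6·6²)/(24·100000) = -72171/31250000 m
Load 3 — point force P=9 kN at a=12/5 m (b=L-a=18/5):
  y_3 = -Pa²(3x-a)/(6EI)  [x>a] = -9·(12/5)²·(3·(18/5)-(12/5))/(6·100000) = -567/781250 m
Load 4 — triangular load w₀=5 kN/m (0→w₀ over full span):
  y_4 = (w₀Lx³/12-w₀L²x²/6-w₀x⁵/(120L))/EI = (5·6·(18/5)³/12-5·6²·(18/5)²/6-5·(18/5)⁵/(120·6))/100000 = -431811/156250000 m
Superposition: y = Σ y_i = -1592849/234375000 m ≈ -0.006796 m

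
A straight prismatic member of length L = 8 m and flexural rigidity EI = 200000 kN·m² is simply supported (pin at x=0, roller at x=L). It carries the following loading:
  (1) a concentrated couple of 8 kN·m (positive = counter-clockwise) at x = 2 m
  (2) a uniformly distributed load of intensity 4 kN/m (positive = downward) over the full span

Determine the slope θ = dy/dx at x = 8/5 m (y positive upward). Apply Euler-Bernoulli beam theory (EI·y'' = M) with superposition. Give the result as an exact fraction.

θ(8/5) = -11057/37500000 rad

Load 1 — applied couple M₀=8 kN·m at a=2 m (b=L-a=6):
  θ_1 = (M₀x²/(2L)+C₁)/EI  [x≤a] with C₁=M₀(3b²-L²)/(6L)=22/3 = (8·(8/5)²/(2·8)+(22/3))/200000 = 323/7500000 rad
Load 2 — uniform load w=4 kN/m over full span:
  θ_2 = -w(L³-6Lx²+4x³)/(24EI) = -4·(8³-6·8·(8/5)²+4·(8/5)³)/(24·200000) = -132/390625 rad
Superposition: θ = Σ θ_i = -11057/37500000 rad ≈ -0.000295 rad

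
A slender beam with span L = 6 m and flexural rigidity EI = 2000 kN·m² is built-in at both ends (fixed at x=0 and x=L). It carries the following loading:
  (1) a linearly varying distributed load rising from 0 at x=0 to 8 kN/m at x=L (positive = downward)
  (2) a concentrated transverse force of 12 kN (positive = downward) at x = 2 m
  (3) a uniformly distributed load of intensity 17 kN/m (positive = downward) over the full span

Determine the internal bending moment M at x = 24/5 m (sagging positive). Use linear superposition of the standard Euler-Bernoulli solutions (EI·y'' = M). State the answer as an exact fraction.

Load 1 — triangular load w₀=8 kN/m (0→w₀ over full span):
  M_1 = 3w₀Lx/20 - w₀L²/30 - w₀x³/(6L) = 3·8·6·(24/5)/20 - 8·6²/30 - 8·(24/5)³/(6·6) = 48/125 kN·m
Load 2 — point force P=12 kN at a=2 m (b=L-a=4):
  M_2 = Pa²(a+3b)(L-x)/L³ - Pa²b/L²  [x>a] = 12·2²·(2+3·4)·(6-(24/5))/6³ - 12·2²·4/6² = -8/5 kN·m
Load 3 — uniform load w=17 kN/m over full span:
  M_3 = wLx/2 - wL²/12 - wx²/2 = 17·6·(24/5)/2 - 17·6²/12 - 17·(24/5)²/2 = -51/25 kN·m
Superposition: M = Σ M_i = -407/125 kN·m ≈ -3.256000 kN·m

M(24/5) = -407/125 kN·m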